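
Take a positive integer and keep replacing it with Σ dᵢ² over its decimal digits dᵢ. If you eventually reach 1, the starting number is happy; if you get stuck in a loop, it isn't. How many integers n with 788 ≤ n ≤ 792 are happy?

1

788: 788 → 177 → 99 → 162 → 41 → 17 → 50 → 25 → 29 → 85 → 89 → 145 → 42 → 20 → 4 → 16 → 37 → 58 → 89  — not happy
789: 789 → 194 → 98 → 145 → 42 → 20 → 4 → 16 → 37 → 58 → 89 → 145  — not happy
790: 790 → 130 → 10 → 1  — happy
791: 791 → 131 → 11 → 2 → 4 → 16 → 37 → 58 → 89 → 145 → 42 → 20 → 4  — not happy
792: 792 → 134 → 26 → 40 → 16 → 37 → 58 → 89 → 145 → 42 → 20 → 4 → 16  — not happy
happy: 790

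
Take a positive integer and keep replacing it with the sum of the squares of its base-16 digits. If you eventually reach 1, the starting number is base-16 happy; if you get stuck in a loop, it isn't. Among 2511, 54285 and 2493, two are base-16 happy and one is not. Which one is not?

2511: 2511 → 450 → 149 → 106 → 136 → 128 → 64 → 16 → 1  — reaches 1 (base-16 happy)
54285: 54285 → 354 → 41 → 85 → 50 → 13 → 169 → 181 → 146 → 85  — repeats 85 (not base-16 happy)
2493: 2493 → 371 → 59 → 130 → 68 → 32 → 4 → 16 → 1  — reaches 1 (base-16 happy)

54285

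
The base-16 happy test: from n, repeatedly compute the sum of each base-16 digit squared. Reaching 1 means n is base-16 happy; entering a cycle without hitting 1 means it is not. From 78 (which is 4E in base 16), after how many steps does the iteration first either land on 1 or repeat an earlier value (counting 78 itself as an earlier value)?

15

78 = (4,14)_16 → 4² + 14² = 16 + 196 = 212
212 = (13,4)_16 → 13² + 4² = 169 + 16 = 185
185 = (11,9)_16 → 11² + 9² = 121 + 81 = 202
202 = (12,10)_16 → 12² + 10² = 144 + 100 = 244
244 = (15,4)_16 → 15² + 4² = 225 + 16 = 241
241 = (15,1)_16 → 15² + 1² = 225 + 1 = 226
226 = (14,2)_16 → 14² + 2² = 196 + 4 = 200
200 = (12,8)_16 → 12² + 8² = 144 + 64 = 208
208 = (13,0)_16 → 13² + 0² = 169 + 0 = 169
169 = (10,9)_16 → 10² + 9² = 100 + 81 = 181
181 = (11,5)_16 → 11² + 5² = 121 + 25 = 146
146 = (9,2)_16 → 9² + 2² = 81 + 4 = 85
85 = (5,5)_16 → 5² + 5² = 25 + 25 = 50
50 = (3,2)_16 → 3² + 2² = 9 + 4 = 13
13 = (13)_16 → 13² = 169  — 169 repeats.
That took 15 steps.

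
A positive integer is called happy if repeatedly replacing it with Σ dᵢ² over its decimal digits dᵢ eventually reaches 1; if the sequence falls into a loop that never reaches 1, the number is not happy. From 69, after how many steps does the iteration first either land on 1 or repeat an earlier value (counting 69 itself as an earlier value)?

13

69 → 6² + 9² = 117
117 → 1² + 1² + 7² = 51
51 → 5² + 1² = 26
26 → 2² + 6² = 40
40 → 4² + 0² = 16
16 → 1² + 6² = 37
37 → 3² + 7² = 58
58 → 5² + 8² = 89
89 → 8² + 9² = 145
145 → 1² + 4² + 5² = 42
42 → 4² + 2² = 20
20 → 2² + 0² = 4
4 → 4² = 16  — 16 repeats.
That took 13 steps.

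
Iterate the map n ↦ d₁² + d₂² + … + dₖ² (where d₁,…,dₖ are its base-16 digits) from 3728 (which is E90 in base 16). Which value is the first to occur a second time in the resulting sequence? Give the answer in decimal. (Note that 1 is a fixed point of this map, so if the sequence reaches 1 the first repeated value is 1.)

3728 = (14,9,0)_16 → 14² + 9² + 0² = 196 + 81 + 0 = 277
277 = (1,1,5)_16 → 1² + 1² + 5² = 1 + 1 + 25 = 27
27 = (1,11)_16 → 1² + 11² = 1 + 121 = 122
122 = (7,10)_16 → 7² + 10² = 49 + 100 = 149
149 = (9,5)_16 → 9² + 5² = 81 + 25 = 106
106 = (6,10)_16 → 6² + 10² = 36 + 100 = 136
136 = (8,8)_16 → 8² + 8² = 64 + 64 = 128
128 = (8,0)_16 → 8² + 0² = 64 + 0 = 64
64 = (4,0)_16 → 4² + 0² = 16 + 0 = 16
16 = (1,0)_16 → 1² + 0² = 1 + 0 = 1  — reached the fixed point 1.
1 → 1, so 1 is the first repeated value.

1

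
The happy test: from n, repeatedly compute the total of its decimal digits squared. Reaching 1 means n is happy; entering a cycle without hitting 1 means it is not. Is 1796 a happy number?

happy

1796 → 1² + 7² + 9² + 6² = 167
167 → 1² + 6² + 7² = 86
86 → 8² + 6² = 100
100 → 1² + 0² + 0² = 1  — reached 1.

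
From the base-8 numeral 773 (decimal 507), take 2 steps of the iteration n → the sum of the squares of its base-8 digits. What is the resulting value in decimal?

35

507 = (7,7,3)_8 → 7² + 7² + 3² = 49 + 49 + 9 = 107
107 = (1,5,3)_8 → 1² + 5² + 3² = 1 + 25 + 9 = 35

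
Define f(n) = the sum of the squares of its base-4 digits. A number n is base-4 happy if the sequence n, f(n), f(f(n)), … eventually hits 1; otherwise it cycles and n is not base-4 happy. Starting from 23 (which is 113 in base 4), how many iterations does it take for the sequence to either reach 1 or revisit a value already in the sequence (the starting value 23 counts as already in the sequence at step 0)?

6

23 = (1,1,3)_4 → 1² + 1² + 3² = 11
11 = (2,3)_4 → 2² + 3² = 13
13 = (3,1)_4 → 3² + 1² = 10
10 = (2,2)_4 → 2² + 2² = 8
8 = (2,0)_4 → 2² + 0² = 4
4 = (1,0)_4 → 1² + 0² = 1  — reached 1.
That took 6 steps.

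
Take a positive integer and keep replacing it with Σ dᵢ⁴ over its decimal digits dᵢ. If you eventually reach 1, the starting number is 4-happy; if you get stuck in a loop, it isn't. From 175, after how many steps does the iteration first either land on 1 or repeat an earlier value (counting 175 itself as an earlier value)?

11

175 → 1⁴ + 7⁴ + 5⁴ = 3027
3027 → 3⁴ + 0⁴ + 2⁴ + 7⁴ = 2498
2498 → 2⁴ + 4⁴ + 9⁴ + 8⁴ = 10929
10929 → 1⁴ + 0⁴ + 9⁴ + 2⁴ + 9⁴ = 13139
13139 → 1⁴ + 3⁴ + 1⁴ + 3⁴ + 9⁴ = 6725
6725 → 6⁴ + 7⁴ + 2⁴ + 5⁴ = 4338
4338 → 4⁴ + 3⁴ + 3⁴ + 8⁴ = 4514
4514 → 4⁴ + 5⁴ + 1⁴ + 4⁴ = 1138
1138 → 1⁴ + 1⁴ + 3⁴ + 8⁴ = 4179
4179 → 4⁴ + 1⁴ + 7⁴ + 9⁴ = 9219
9219 → 9⁴ + 2⁴ + 1⁴ + 9⁴ = 13139  — 13139 repeats.
That took 11 steps.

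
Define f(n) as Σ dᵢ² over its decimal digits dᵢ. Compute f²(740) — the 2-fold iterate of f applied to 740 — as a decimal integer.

61

740 → 7² + 4² + 0² = 65
65 → 6² + 5² = 61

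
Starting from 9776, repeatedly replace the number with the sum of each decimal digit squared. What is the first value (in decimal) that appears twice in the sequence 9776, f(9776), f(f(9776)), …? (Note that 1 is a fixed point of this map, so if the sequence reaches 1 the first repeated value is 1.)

37

9776 → 9² + 7² + 7² + 6² = 215
215 → 2² + 1² + 5² = 30
30 → 3² + 0² = 9
9 → 9² = 81
81 → 8² + 1² = 65
65 → 6² + 5² = 61
61 → 6² + 1² = 37
37 → 3² + 7² = 58
58 → 5² + 8² = 89
89 → 8² + 9² = 145
145 → 1² + 4² + 5² = 42
42 → 4² + 2² = 20
20 → 2² + 0² = 4
4 → 4² = 16
16 → 1² + 6² = 37  — 37 already appeared earlier.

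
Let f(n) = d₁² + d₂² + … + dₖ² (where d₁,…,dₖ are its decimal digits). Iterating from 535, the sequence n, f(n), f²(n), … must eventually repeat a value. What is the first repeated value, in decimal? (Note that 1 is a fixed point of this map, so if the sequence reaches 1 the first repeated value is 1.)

37

535 → 5² + 3² + 5² = 59
59 → 5² + 9² = 106
106 → 1² + 0² + 6² = 37
37 → 3² + 7² = 58
58 → 5² + 8² = 89
89 → 8² + 9² = 145
145 → 1² + 4² + 5² = 42
42 → 4² + 2² = 20
20 → 2² + 0² = 4
4 → 4² = 16
16 → 1² + 6² = 37  — 37 already appeared earlier.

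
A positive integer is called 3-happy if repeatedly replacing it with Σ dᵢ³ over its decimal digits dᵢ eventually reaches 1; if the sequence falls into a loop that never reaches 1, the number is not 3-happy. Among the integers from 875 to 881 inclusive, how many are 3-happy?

875: 875 → 980 → 1241 → 74 → 407 → 407  (repeats 407)
876: 876 → 1071 → 345 → 216 → 225 → 141 → 66 → 432 → 99 → 1458 → 702 → 351 → 153 → 153  (repeats 153)
877: 877 → 1198 → 1243 → 100 → 1  (reaches 1)
878: 878 → 1367 → 587 → 980 → 1241 → 74 → 407 → 407  (repeats 407)
879: 879 → 1584 → 702 → 351 → 153 → 153  (repeats 153)
880: 880 → 1024 → 73 → 370 → 370  (repeats 370)
881: 881 → 1025 → 134 → 92 → 737 → 713 → 371 → 371  (repeats 371)
3-happy: 877

1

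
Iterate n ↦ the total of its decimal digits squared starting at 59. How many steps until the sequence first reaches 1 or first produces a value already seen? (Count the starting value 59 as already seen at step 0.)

59 → 5² + 9² = 25 + 81 = 106
106 → 1² + 0² + 6² = 1 + 0 + 36 = 37
37 → 3² + 7² = 9 + 49 = 58
58 → 5² + 8² = 25 + 64 = 89
89 → 8² + 9² = 64 + 81 = 145
145 → 1² + 4² + 5² = 1 + 16 + 25 = 42
42 → 4² + 2² = 16 + 4 = 20
20 → 2² + 0² = 4 + 0 = 4
4 → 4² = 16
16 → 1² + 6² = 1 + 36 = 37  — 37 repeats.
That took 10 steps.

10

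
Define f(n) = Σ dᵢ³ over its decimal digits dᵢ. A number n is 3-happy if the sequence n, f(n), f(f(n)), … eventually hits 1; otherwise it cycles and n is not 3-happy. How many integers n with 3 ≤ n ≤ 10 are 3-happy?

3: 3 → 27 → 351 → 153 → 153  (repeats 153)
4: 4 → 64 → 280 → 520 → 133 → 55 → 250 → 133  (repeats 133)
5: 5 → 125 → 134 → 92 → 737 → 713 → 371 → 371  (repeats 371)
6: 6 → 216 → 225 → 141 → 66 → 432 → 99 → 1458 → 702 → 351 → 153 → 153  (repeats 153)
7: 7 → 343 → 118 → 514 → 190 → 730 → 370 → 370  (repeats 370)
8: 8 → 512 → 134 → 92 → 737 → 713 → 371 → 371  (repeats 371)
9: 9 → 729 → 1080 → 513 → 153 → 153  (repeats 153)
10: 10 → 1  (reaches 1)
3-happy: 10

1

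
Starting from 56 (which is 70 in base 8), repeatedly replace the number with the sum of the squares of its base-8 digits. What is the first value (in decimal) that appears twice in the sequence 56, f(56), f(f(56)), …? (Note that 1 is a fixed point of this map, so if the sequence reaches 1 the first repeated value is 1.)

56 = (7,0)_8 → 49
49 = (6,1)_8 → 37
37 = (4,5)_8 → 41
41 = (5,1)_8 → 26
26 = (3,2)_8 → 13
13 = (1,5)_8 → 26  — 26 already appeared earlier.

26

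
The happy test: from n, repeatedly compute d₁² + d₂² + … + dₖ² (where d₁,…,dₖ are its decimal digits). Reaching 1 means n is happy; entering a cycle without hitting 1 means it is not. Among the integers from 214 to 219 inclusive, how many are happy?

1

214: 214 → 21 → 5 → 25 → 29 → 85 → 89 → 145 → 42 → 20 → 4 → 16 → 37 → 58 → 89  (repeats 89)
215: 215 → 30 → 9 → 81 → 65 → 61 → 37 → 58 → 89 → 145 → 42 → 20 → 4 → 16 → 37  (repeats 37)
216: 216 → 41 → 17 → 50 → 25 → 29 → 85 → 89 → 145 → 42 → 20 → 4 → 16 → 37 → 58 → 89  (repeats 89)
217: 217 → 54 → 41 → 17 → 50 → 25 → 29 → 85 → 89 → 145 → 42 → 20 → 4 → 16 → 37 → 58 → 89  (repeats 89)
218: 218 → 69 → 117 → 51 → 26 → 40 → 16 → 37 → 58 → 89 → 145 → 42 → 20 → 4 → 16  (repeats 16)
219: 219 → 86 → 100 → 1  (reaches 1)
happy: 219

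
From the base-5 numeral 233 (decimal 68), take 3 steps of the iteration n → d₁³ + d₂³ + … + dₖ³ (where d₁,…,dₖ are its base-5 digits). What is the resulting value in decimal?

128

68 = (2,3,3)_5 → 2³ + 3³ + 3³ = 8 + 27 + 27 = 62
62 = (2,2,2)_5 → 2³ + 2³ + 2³ = 8 + 8 + 8 = 24
24 = (4,4)_5 → 4³ + 4³ = 64 + 64 = 128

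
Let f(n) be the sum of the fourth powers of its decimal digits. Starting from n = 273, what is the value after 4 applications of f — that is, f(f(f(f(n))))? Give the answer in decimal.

273 → 2⁴ + 7⁴ + 3⁴ = 16 + 2401 + 81 = 2498
2498 → 2⁴ + 4⁴ + 9⁴ + 8⁴ = 16 + 256 + 6561 + 4096 = 10929
10929 → 1⁴ + 0⁴ + 9⁴ + 2⁴ + 9⁴ = 1 + 0 + 6561 + 16 + 6561 = 13139
13139 → 1⁴ + 3⁴ + 1⁴ + 3⁴ + 9⁴ = 1 + 81 + 1 + 81 + 6561 = 6725

6725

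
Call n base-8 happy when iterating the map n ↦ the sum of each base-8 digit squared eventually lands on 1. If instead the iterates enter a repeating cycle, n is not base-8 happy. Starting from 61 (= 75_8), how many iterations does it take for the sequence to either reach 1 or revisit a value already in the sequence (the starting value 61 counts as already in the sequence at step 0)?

7

61 = (7,5)_8 → 74
74 = (1,1,2)_8 → 6
6 = (6)_8 → 36
36 = (4,4)_8 → 32
32 = (4,0)_8 → 16
16 = (2,0)_8 → 4
4 = (4)_8 → 16  — 16 repeats.
That took 7 steps.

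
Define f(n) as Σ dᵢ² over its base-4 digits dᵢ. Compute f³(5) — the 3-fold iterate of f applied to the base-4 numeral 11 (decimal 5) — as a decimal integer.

5 = (1,1)_4 → 2
2 = (2)_4 → 4
4 = (1,0)_4 → 1

1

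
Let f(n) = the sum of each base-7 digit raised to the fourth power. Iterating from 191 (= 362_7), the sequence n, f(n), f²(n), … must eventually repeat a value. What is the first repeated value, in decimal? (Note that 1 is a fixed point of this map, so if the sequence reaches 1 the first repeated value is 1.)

2593

191 = (3,6,2)_7 → 3⁴ + 6⁴ + 2⁴ = 81 + 1296 + 16 = 1393
1393 = (4,0,3,0)_7 → 4⁴ + 0⁴ + 3⁴ + 0⁴ = 256 + 0 + 81 + 0 = 337
337 = (6,6,1)_7 → 6⁴ + 6⁴ + 1⁴ = 1296 + 1296 + 1 = 2593
2593 = (1,0,3,6,3)_7 → 1⁴ + 0⁴ + 3⁴ + 6⁴ + 3⁴ = 1 + 0 + 81 + 1296 + 81 = 1459
1459 = (4,1,5,3)_7 → 4⁴ + 1⁴ + 5⁴ + 3⁴ = 256 + 1 + 625 + 81 = 963
963 = (2,5,4,4)_7 → 2⁴ + 5⁴ + 4⁴ + 4⁴ = 16 + 625 + 256 + 256 = 1153
1153 = (3,2,3,5)_7 → 3⁴ + 2⁴ + 3⁴ + 5⁴ = 81 + 16 + 81 + 625 = 803
803 = (2,2,2,5)_7 → 2⁴ + 2⁴ + 2⁴ + 5⁴ = 16 + 16 + 16 + 625 = 673
673 = (1,6,5,1)_7 → 1⁴ + 6⁴ + 5⁴ + 1⁴ = 1 + 1296 + 625 + 1 = 1923
1923 = (5,4,1,5)_7 → 5⁴ + 4⁴ + 1⁴ + 5⁴ = 625 + 256 + 1 + 625 = 1507
1507 = (4,2,5,2)_7 → 4⁴ + 2⁴ + 5⁴ + 2⁴ = 256 + 16 + 625 + 16 = 913
913 = (2,4,4,3)_7 → 2⁴ + 4⁴ + 4⁴ + 3⁴ = 16 + 256 + 256 + 81 = 609
609 = (1,5,3,0)_7 → 1⁴ + 5⁴ + 3⁴ + 0⁴ = 1 + 625 + 81 + 0 = 707
707 = (2,0,3,0)_7 → 2⁴ + 0⁴ + 3⁴ + 0⁴ = 16 + 0 + 81 + 0 = 97
97 = (1,6,6)_7 → 1⁴ + 6⁴ + 6⁴ = 1 + 1296 + 1296 = 2593  — 2593 already appeared earlier.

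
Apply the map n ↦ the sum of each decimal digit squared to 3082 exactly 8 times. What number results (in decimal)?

3082 → 77
77 → 98
98 → 145
145 → 42
42 → 20
20 → 4
4 → 16
16 → 37

37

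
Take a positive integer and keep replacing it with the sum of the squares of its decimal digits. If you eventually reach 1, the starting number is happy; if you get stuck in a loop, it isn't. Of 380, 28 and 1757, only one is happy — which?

28

380: 380 → 73 → 58 → 89 → 145 → 42 → 20 → 4 → 16 → 37 → 58  — repeats 58 (not happy)
28: 28 → 68 → 100 → 1  — reaches 1 (happy)
1757: 1757 → 124 → 21 → 5 → 25 → 29 → 85 → 89 → 145 → 42 → 20 → 4 → 16 → 37 → 58 → 89  — repeats 89 (not happy)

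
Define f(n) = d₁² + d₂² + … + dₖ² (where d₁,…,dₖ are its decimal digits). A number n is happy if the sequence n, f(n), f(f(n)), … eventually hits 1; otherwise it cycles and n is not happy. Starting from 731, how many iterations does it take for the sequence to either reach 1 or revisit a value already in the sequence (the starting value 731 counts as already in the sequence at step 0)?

731 → 7² + 3² + 1² = 49 + 9 + 1 = 59
59 → 5² + 9² = 25 + 81 = 106
106 → 1² + 0² + 6² = 1 + 0 + 36 = 37
37 → 3² + 7² = 9 + 49 = 58
58 → 5² + 8² = 25 + 64 = 89
89 → 8² + 9² = 64 + 81 = 145
145 → 1² + 4² + 5² = 1 + 16 + 25 = 42
42 → 4² + 2² = 16 + 4 = 20
20 → 2² + 0² = 4 + 0 = 4
4 → 4² = 16
16 → 1² + 6² = 1 + 36 = 37  — 37 repeats.
That took 11 steps.

11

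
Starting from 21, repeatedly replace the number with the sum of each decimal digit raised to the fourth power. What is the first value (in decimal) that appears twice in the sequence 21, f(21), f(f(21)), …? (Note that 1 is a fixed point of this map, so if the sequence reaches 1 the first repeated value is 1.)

21 → 2⁴ + 1⁴ = 17
17 → 1⁴ + 7⁴ = 2402
2402 → 2⁴ + 4⁴ + 0⁴ + 2⁴ = 288
288 → 2⁴ + 8⁴ + 8⁴ = 8208
8208 → 8⁴ + 2⁴ + 0⁴ + 8⁴ = 8208  — 8208 already appeared earlier.

8208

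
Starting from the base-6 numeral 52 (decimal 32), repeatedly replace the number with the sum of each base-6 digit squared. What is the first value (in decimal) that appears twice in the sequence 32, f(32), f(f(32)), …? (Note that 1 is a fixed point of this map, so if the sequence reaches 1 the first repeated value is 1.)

32 = (5,2)_6 → 29
29 = (4,5)_6 → 41
41 = (1,0,5)_6 → 26
26 = (4,2)_6 → 20
20 = (3,2)_6 → 13
13 = (2,1)_6 → 5
5 = (5)_6 → 25
25 = (4,1)_6 → 17
17 = (2,5)_6 → 29  — 29 already appeared earlier.

29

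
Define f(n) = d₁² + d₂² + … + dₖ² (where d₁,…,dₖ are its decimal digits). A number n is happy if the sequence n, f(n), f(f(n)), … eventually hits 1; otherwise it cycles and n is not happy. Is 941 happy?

941 → 9² + 4² + 1² = 81 + 16 + 1 = 98
98 → 9² + 8² = 81 + 64 = 145
145 → 1² + 4² + 5² = 1 + 16 + 25 = 42
42 → 4² + 2² = 16 + 4 = 20
20 → 2² + 0² = 4 + 0 = 4
4 → 4² = 16
16 → 1² + 6² = 1 + 36 = 37
37 → 3² + 7² = 9 + 49 = 58
58 → 5² + 8² = 25 + 64 = 89
89 → 8² + 9² = 64 + 81 = 145  — 145 already seen; the sequence cycles without reaching 1.

not happy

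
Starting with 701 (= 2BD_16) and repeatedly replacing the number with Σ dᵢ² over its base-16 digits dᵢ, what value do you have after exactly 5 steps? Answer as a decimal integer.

701 = (2,11,13)_16 → 2² + 11² + 13² = 294
294 = (1,2,6)_16 → 1² + 2² + 6² = 41
41 = (2,9)_16 → 2² + 9² = 85
85 = (5,5)_16 → 5² + 5² = 50
50 = (3,2)_16 → 3² + 2² = 13

13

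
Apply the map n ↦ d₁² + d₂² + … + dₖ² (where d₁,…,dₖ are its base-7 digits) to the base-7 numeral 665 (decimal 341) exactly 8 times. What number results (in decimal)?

29

341 = (6,6,5)_7 → 6² + 6² + 5² = 97
97 = (1,6,6)_7 → 1² + 6² + 6² = 73
73 = (1,3,3)_7 → 1² + 3² + 3² = 19
19 = (2,5)_7 → 2² + 5² = 29
29 = (4,1)_7 → 4² + 1² = 17
17 = (2,3)_7 → 2² + 3² = 13
13 = (1,6)_7 → 1² + 6² = 37
37 = (5,2)_7 → 5² + 2² = 29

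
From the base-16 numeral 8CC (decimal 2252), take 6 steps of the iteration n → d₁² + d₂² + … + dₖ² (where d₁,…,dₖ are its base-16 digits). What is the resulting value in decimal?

2252 = (8,12,12)_16 → 8² + 12² + 12² = 64 + 144 + 144 = 352
352 = (1,6,0)_16 → 1² + 6² + 0² = 1 + 36 + 0 = 37
37 = (2,5)_16 → 2² + 5² = 4 + 25 = 29
29 = (1,13)_16 → 1² + 13² = 1 + 169 = 170
170 = (10,10)_16 → 10² + 10² = 100 + 100 = 200
200 = (12,8)_16 → 12² + 8² = 144 + 64 = 208

208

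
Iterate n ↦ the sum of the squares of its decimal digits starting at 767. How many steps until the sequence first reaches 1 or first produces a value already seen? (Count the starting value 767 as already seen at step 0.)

12

767 → 7² + 6² + 7² = 134
134 → 1² + 3² + 4² = 26
26 → 2² + 6² = 40
40 → 4² + 0² = 16
16 → 1² + 6² = 37
37 → 3² + 7² = 58
58 → 5² + 8² = 89
89 → 8² + 9² = 145
145 → 1² + 4² + 5² = 42
42 → 4² + 2² = 20
20 → 2² + 0² = 4
4 → 4² = 16  — 16 repeats.
That took 12 steps.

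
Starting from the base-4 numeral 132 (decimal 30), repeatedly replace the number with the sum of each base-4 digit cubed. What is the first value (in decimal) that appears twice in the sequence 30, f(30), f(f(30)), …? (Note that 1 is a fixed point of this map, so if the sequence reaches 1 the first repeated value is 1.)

9

30 = (1,3,2)_4 → 1³ + 3³ + 2³ = 36
36 = (2,1,0)_4 → 2³ + 1³ + 0³ = 9
9 = (2,1)_4 → 2³ + 1³ = 9  — 9 already appeared earlier.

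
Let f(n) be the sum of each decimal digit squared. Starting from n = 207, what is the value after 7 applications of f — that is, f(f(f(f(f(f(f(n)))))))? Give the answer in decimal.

145

207 → 53
53 → 34
34 → 25
25 → 29
29 → 85
85 → 89
89 → 145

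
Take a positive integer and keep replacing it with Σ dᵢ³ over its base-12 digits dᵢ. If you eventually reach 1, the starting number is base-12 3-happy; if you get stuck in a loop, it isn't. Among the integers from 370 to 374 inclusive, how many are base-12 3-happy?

3

370: 370 → 1224 → 728 → 637 → 190 → 1028 → 856 → 1520 → 1728 → 1  (reaches 1)
371: 371 → 1555 → 2072 → 585 → 793 → 342 → 288 → 8 → 512 → 755 → 1464 → 1008 → 343 → 415 → 1351 → 1136 → 1855 → 1344 → 793  (repeats 793)
372: 372 → 351 → 160 → 66 → 341 → 197 → 190 → 1028 → 856 → 1520 → 1728 → 1  (reaches 1)
373: 373 → 352 → 197 → 190 → 1028 → 856 → 1520 → 1728 → 1  (reaches 1)
374: 374 → 359 → 1464 → 1008 → 343 → 415 → 1351 → 1136 → 1855 → 1344 → 793 → 342 → 288 → 8 → 512 → 755 → 1464  (repeats 1464)
base-12 3-happy: 370, 372, 373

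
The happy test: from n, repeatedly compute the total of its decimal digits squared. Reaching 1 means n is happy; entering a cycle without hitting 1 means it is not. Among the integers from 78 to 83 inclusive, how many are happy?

78: 78 → 113 → 11 → 2 → 4 → 16 → 37 → 58 → 89 → 145 → 42 → 20 → 4  (repeats 4)
79: 79 → 130 → 10 → 1  (reaches 1)
80: 80 → 64 → 52 → 29 → 85 → 89 → 145 → 42 → 20 → 4 → 16 → 37 → 58 → 89  (repeats 89)
81: 81 → 65 → 61 → 37 → 58 → 89 → 145 → 42 → 20 → 4 → 16 → 37  (repeats 37)
82: 82 → 68 → 100 → 1  (reaches 1)
83: 83 → 73 → 58 → 89 → 145 → 42 → 20 → 4 → 16 → 37 → 58  (repeats 58)
happy: 79, 82

2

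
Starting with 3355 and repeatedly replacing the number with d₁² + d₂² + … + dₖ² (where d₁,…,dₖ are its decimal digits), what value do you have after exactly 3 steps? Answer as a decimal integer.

1

3355 → 3² + 3² + 5² + 5² = 68
68 → 6² + 8² = 100
100 → 1² + 0² + 0² = 1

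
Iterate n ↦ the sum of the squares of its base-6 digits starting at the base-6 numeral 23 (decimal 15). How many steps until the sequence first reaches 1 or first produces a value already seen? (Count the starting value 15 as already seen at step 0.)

9

15 = (2,3)_6 → 13
13 = (2,1)_6 → 5
5 = (5)_6 → 25
25 = (4,1)_6 → 17
17 = (2,5)_6 → 29
29 = (4,5)_6 → 41
41 = (1,0,5)_6 → 26
26 = (4,2)_6 → 20
20 = (3,2)_6 → 13  — 13 repeats.
That took 9 steps.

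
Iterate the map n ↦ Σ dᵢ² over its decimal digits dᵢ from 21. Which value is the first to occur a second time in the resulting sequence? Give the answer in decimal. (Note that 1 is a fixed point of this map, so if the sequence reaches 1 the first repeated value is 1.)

21 → 5
5 → 25
25 → 29
29 → 85
85 → 89
89 → 145
145 → 42
42 → 20
20 → 4
4 → 16
16 → 37
37 → 58
58 → 89  — 89 already appeared earlier.

89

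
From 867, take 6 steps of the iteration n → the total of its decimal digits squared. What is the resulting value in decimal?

4

867 → 8² + 6² + 7² = 149
149 → 1² + 4² + 9² = 98
98 → 9² + 8² = 145
145 → 1² + 4² + 5² = 42
42 → 4² + 2² = 20
20 → 2² + 0² = 4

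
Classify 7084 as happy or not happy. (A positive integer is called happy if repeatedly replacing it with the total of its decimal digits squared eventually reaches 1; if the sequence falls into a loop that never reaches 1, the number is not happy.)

7084 → 7² + 0² + 8² + 4² = 49 + 0 + 64 + 16 = 129
129 → 1² + 2² + 9² = 1 + 4 + 81 = 86
86 → 8² + 6² = 64 + 36 = 100
100 → 1² + 0² + 0² = 1 + 0 + 0 = 1  — reached 1.

happy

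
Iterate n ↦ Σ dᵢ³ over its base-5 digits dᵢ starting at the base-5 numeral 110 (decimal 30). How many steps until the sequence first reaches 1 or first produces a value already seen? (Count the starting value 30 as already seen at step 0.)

4

30 = (1,1,0)_5 → 1³ + 1³ + 0³ = 2
2 = (2)_5 → 2³ = 8
8 = (1,3)_5 → 1³ + 3³ = 28
28 = (1,0,3)_5 → 1³ + 0³ + 3³ = 28  — 28 repeats.
That took 4 steps.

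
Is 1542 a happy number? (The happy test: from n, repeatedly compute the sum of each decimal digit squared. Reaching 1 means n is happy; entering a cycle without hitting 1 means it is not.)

1542 → 46
46 → 52
52 → 29
29 → 85
85 → 89
89 → 145
145 → 42
42 → 20
20 → 4
4 → 16
16 → 37
37 → 58
58 → 89  — 89 already seen; the sequence cycles without reaching 1.

not happy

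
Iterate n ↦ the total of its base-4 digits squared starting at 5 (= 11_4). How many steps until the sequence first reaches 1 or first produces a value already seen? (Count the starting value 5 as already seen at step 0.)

3

5 = (1,1)_4 → 1² + 1² = 1 + 1 = 2
2 = (2)_4 → 2² = 4
4 = (1,0)_4 → 1² + 0² = 1 + 0 = 1  — reached 1.
That took 3 steps.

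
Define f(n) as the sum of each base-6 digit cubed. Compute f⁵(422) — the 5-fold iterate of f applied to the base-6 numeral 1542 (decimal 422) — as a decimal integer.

422 = (1,5,4,2)_6 → 198
198 = (5,3,0)_6 → 152
152 = (4,1,2)_6 → 73
73 = (2,0,1)_6 → 9
9 = (1,3)_6 → 28

28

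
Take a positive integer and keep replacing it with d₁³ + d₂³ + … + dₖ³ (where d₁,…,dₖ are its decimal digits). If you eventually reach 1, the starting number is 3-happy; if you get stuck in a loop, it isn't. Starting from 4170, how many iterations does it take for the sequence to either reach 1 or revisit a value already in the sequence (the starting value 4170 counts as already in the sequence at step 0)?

4170 → 408
408 → 576
576 → 684
684 → 792
792 → 1080
1080 → 513
513 → 153
153 → 153  — 153 repeats.
That took 8 steps.

8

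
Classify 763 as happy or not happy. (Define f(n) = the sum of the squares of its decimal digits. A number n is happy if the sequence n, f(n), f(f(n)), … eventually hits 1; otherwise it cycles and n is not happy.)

happy

763 → 7² + 6² + 3² = 94
94 → 9² + 4² = 97
97 → 9² + 7² = 130
130 → 1² + 3² + 0² = 10
10 → 1² + 0² = 1  — reached 1.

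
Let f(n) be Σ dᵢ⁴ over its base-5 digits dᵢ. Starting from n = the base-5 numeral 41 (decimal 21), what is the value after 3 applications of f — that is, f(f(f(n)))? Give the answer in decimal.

21 = (4,1)_5 → 4⁴ + 1⁴ = 257
257 = (2,0,1,2)_5 → 2⁴ + 0⁴ + 1⁴ + 2⁴ = 33
33 = (1,1,3)_5 → 1⁴ + 1⁴ + 3⁴ = 83

83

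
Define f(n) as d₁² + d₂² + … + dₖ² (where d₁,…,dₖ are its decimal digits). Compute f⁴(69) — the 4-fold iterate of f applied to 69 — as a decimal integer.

40

69 → 6² + 9² = 36 + 81 = 117
117 → 1² + 1² + 7² = 1 + 1 + 49 = 51
51 → 5² + 1² = 25 + 1 = 26
26 → 2² + 6² = 4 + 36 = 40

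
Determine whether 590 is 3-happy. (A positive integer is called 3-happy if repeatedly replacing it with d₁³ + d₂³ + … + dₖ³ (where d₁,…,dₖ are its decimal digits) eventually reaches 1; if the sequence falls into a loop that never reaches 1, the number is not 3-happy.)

not 3-happy

590 → 5³ + 9³ + 0³ = 854
854 → 8³ + 5³ + 4³ = 701
701 → 7³ + 0³ + 1³ = 344
344 → 3³ + 4³ + 4³ = 155
155 → 1³ + 5³ + 5³ = 251
251 → 2³ + 5³ + 1³ = 134
134 → 1³ + 3³ + 4³ = 92
92 → 9³ + 2³ = 737
737 → 7³ + 3³ + 7³ = 713
713 → 7³ + 1³ + 3³ = 371
371 → 3³ + 7³ + 1³ = 371  — 371 already seen; the sequence cycles without reaching 1.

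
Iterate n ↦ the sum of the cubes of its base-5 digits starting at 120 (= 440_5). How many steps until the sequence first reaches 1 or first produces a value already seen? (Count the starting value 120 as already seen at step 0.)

3

120 = (4,4,0)_5 → 4³ + 4³ + 0³ = 64 + 64 + 0 = 128
128 = (1,0,0,3)_5 → 1³ + 0³ + 0³ + 3³ = 1 + 0 + 0 + 27 = 28
28 = (1,0,3)_5 → 1³ + 0³ + 3³ = 1 + 0 + 27 = 28  — 28 repeats.
That took 3 steps.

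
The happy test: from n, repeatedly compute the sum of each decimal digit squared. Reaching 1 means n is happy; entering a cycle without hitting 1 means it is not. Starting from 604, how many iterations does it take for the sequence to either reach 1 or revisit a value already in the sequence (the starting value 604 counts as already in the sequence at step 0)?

604 → 6² + 0² + 4² = 36 + 0 + 16 = 52
52 → 5² + 2² = 25 + 4 = 29
29 → 2² + 9² = 4 + 81 = 85
85 → 8² + 5² = 64 + 25 = 89
89 → 8² + 9² = 64 + 81 = 145
145 → 1² + 4² + 5² = 1 + 16 + 25 = 42
42 → 4² + 2² = 16 + 4 = 20
20 → 2² + 0² = 4 + 0 = 4
4 → 4² = 16
16 → 1² + 6² = 1 + 36 = 37
37 → 3² + 7² = 9 + 49 = 58
58 → 5² + 8² = 25 + 64 = 89  — 89 repeats.
That took 12 steps.

12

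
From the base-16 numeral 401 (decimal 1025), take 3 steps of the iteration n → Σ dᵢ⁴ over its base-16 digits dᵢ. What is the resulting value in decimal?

1025 = (4,0,1)_16 → 4⁴ + 0⁴ + 1⁴ = 256 + 0 + 1 = 257
257 = (1,0,1)_16 → 1⁴ + 0⁴ + 1⁴ = 1 + 0 + 1 = 2
2 = (2)_16 → 2⁴ = 16

16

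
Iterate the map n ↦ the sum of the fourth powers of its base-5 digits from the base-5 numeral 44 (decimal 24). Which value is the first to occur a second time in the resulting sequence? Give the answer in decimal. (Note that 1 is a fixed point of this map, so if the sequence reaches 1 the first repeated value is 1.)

24 = (4,4)_5 → 4⁴ + 4⁴ = 512
512 = (4,0,2,2)_5 → 4⁴ + 0⁴ + 2⁴ + 2⁴ = 288
288 = (2,1,2,3)_5 → 2⁴ + 1⁴ + 2⁴ + 3⁴ = 114
114 = (4,2,4)_5 → 4⁴ + 2⁴ + 4⁴ = 528
528 = (4,1,0,3)_5 → 4⁴ + 1⁴ + 0⁴ + 3⁴ = 338
338 = (2,3,2,3)_5 → 2⁴ + 3⁴ + 2⁴ + 3⁴ = 194
194 = (1,2,3,4)_5 → 1⁴ + 2⁴ + 3⁴ + 4⁴ = 354
354 = (2,4,0,4)_5 → 2⁴ + 4⁴ + 0⁴ + 4⁴ = 528  — 528 already appeared earlier.

528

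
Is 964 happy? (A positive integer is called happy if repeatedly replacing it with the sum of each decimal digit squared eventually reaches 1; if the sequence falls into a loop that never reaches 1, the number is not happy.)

964 → 133
133 → 19
19 → 82
82 → 68
68 → 100
100 → 1  — reached 1.

happy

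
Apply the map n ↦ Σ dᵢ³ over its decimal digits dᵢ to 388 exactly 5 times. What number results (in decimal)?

217

388 → 3³ + 8³ + 8³ = 27 + 512 + 512 = 1051
1051 → 1³ + 0³ + 5³ + 1³ = 1 + 0 + 125 + 1 = 127
127 → 1³ + 2³ + 7³ = 1 + 8 + 343 = 352
352 → 3³ + 5³ + 2³ = 27 + 125 + 8 = 160
160 → 1³ + 6³ + 0³ = 1 + 216 + 0 = 217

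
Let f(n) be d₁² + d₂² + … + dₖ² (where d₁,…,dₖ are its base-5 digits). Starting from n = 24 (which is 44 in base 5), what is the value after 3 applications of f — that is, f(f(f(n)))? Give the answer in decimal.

24 = (4,4)_5 → 32
32 = (1,1,2)_5 → 6
6 = (1,1)_5 → 2

2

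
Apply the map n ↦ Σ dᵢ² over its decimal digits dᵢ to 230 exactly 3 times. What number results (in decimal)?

230 → 2² + 3² + 0² = 4 + 9 + 0 = 13
13 → 1² + 3² = 1 + 9 = 10
10 → 1² + 0² = 1 + 0 = 1

1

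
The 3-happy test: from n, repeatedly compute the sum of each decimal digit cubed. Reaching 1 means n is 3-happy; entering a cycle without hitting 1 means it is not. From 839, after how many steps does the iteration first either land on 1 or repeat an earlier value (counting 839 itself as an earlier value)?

839 → 8³ + 3³ + 9³ = 1268
1268 → 1³ + 2³ + 6³ + 8³ = 737
737 → 7³ + 3³ + 7³ = 713
713 → 7³ + 1³ + 3³ = 371
371 → 3³ + 7³ + 1³ = 371  — 371 repeats.
That took 5 steps.

5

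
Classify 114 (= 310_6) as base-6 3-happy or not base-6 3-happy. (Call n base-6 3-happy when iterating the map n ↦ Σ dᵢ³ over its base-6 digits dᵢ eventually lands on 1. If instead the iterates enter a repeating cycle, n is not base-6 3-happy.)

not base-6 3-happy

114 = (3,1,0)_6 → 3³ + 1³ + 0³ = 28
28 = (4,4)_6 → 4³ + 4³ = 128
128 = (3,3,2)_6 → 3³ + 3³ + 2³ = 62
62 = (1,4,2)_6 → 1³ + 4³ + 2³ = 73
73 = (2,0,1)_6 → 2³ + 0³ + 1³ = 9
9 = (1,3)_6 → 1³ + 3³ = 28  — 28 already seen; the sequence cycles without reaching 1.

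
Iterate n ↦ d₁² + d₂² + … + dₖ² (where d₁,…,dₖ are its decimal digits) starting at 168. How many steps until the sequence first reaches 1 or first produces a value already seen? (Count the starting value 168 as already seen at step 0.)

11

168 → 1² + 6² + 8² = 101
101 → 1² + 0² + 1² = 2
2 → 2² = 4
4 → 4² = 16
16 → 1² + 6² = 37
37 → 3² + 7² = 58
58 → 5² + 8² = 89
89 → 8² + 9² = 145
145 → 1² + 4² + 5² = 42
42 → 4² + 2² = 20
20 → 2² + 0² = 4  — 4 repeats.
That took 11 steps.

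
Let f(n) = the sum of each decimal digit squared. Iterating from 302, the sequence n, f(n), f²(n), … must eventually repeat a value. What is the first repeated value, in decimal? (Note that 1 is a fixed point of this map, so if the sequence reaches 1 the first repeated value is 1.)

302 → 3² + 0² + 2² = 9 + 0 + 4 = 13
13 → 1² + 3² = 1 + 9 = 10
10 → 1² + 0² = 1 + 0 = 1  — reached the fixed point 1.
1 → 1, so 1 is the first repeated value.

1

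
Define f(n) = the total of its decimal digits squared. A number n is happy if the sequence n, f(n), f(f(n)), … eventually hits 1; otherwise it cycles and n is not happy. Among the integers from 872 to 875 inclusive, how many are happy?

872: 872 → 117 → 51 → 26 → 40 → 16 → 37 → 58 → 89 → 145 → 42 → 20 → 4 → 16  (repeats 16)
873: 873 → 122 → 9 → 81 → 65 → 61 → 37 → 58 → 89 → 145 → 42 → 20 → 4 → 16 → 37  (repeats 37)
874: 874 → 129 → 86 → 100 → 1  (reaches 1)
875: 875 → 138 → 74 → 65 → 61 → 37 → 58 → 89 → 145 → 42 → 20 → 4 → 16 → 37  (repeats 37)
happy: 874

1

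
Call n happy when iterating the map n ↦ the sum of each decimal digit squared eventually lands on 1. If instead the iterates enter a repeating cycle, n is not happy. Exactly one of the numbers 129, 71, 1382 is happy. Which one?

129

129: 129 → 86 → 100 → 1  — reaches 1 (happy)
71: 71 → 50 → 25 → 29 → 85 → 89 → 145 → 42 → 20 → 4 → 16 → 37 → 58 → 89  — repeats 89 (not happy)
1382: 1382 → 78 → 113 → 11 → 2 → 4 → 16 → 37 → 58 → 89 → 145 → 42 → 20 → 4  — repeats 4 (not happy)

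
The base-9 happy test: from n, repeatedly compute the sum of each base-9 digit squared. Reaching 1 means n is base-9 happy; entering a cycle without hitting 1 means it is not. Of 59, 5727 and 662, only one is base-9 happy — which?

5727

59: 59 → 61 → 85 → 17 → 65 → 53 → 89 → 65  — repeats 65 (not base-9 happy)
5727: 5727 → 143 → 101 → 9 → 1  — reaches 1 (base-9 happy)
662: 662 → 90 → 2 → 4 → 16 → 50 → 50  — repeats 50 (not base-9 happy)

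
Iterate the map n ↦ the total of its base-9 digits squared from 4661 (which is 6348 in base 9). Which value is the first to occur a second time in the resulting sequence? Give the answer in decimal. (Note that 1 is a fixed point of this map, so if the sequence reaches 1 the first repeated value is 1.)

4661 = (6,3,4,8)_9 → 6² + 3² + 4² + 8² = 36 + 9 + 16 + 64 = 125
125 = (1,4,8)_9 → 1² + 4² + 8² = 1 + 16 + 64 = 81
81 = (1,0,0)_9 → 1² + 0² + 0² = 1 + 0 + 0 = 1  — reached the fixed point 1.
1 → 1, so 1 is the first repeated value.

1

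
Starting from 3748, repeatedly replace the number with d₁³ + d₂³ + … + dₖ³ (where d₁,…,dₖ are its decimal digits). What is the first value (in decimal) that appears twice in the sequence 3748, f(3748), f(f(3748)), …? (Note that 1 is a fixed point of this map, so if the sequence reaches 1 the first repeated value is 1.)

370

3748 → 946
946 → 1009
1009 → 730
730 → 370
370 → 370  — 370 already appeared earlier.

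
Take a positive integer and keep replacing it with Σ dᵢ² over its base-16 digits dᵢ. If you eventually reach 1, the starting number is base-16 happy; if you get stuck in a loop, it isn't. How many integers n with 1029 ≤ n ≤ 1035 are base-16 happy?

2

1029: 1029 → 41 → 85 → 50 → 13 → 169 → 181 → 146 → 85  (repeats 85)
1030: 1030 → 52 → 25 → 82 → 29 → 170 → 200 → 208 → 169 → 181 → 146 → 85 → 50 → 13 → 169  (repeats 169)
1031: 1031 → 65 → 17 → 2 → 4 → 16 → 1  (reaches 1)
1032: 1032 → 80 → 25 → 82 → 29 → 170 → 200 → 208 → 169 → 181 → 146 → 85 → 50 → 13 → 169  (repeats 169)
1033: 1033 → 97 → 37 → 29 → 170 → 200 → 208 → 169 → 181 → 146 → 85 → 50 → 13 → 169  (repeats 169)
1034: 1034 → 116 → 65 → 17 → 2 → 4 → 16 → 1  (reaches 1)
1035: 1035 → 137 → 145 → 82 → 29 → 170 → 200 → 208 → 169 → 181 → 146 → 85 → 50 → 13 → 169  (repeats 169)
base-16 happy: 1031, 1034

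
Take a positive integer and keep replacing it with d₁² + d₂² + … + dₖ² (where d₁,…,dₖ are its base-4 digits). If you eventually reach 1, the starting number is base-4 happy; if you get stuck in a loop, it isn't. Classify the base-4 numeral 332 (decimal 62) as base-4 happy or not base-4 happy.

base-4 happy

62 = (3,3,2)_4 → 3² + 3² + 2² = 9 + 9 + 4 = 22
22 = (1,1,2)_4 → 1² + 1² + 2² = 1 + 1 + 4 = 6
6 = (1,2)_4 → 1² + 2² = 1 + 4 = 5
5 = (1,1)_4 → 1² + 1² = 1 + 1 = 2
2 = (2)_4 → 2² = 4
4 = (1,0)_4 → 1² + 0² = 1 + 0 = 1  — reached 1.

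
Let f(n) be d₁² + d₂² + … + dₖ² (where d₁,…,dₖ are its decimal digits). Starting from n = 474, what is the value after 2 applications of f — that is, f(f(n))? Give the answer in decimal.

474 → 4² + 7² + 4² = 16 + 49 + 16 = 81
81 → 8² + 1² = 64 + 1 = 65

65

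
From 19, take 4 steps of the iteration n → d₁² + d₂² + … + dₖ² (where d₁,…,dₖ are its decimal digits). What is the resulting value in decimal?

19 → 1² + 9² = 1 + 81 = 82
82 → 8² + 2² = 64 + 4 = 68
68 → 6² + 8² = 36 + 64 = 100
100 → 1² + 0² + 0² = 1 + 0 + 0 = 1

1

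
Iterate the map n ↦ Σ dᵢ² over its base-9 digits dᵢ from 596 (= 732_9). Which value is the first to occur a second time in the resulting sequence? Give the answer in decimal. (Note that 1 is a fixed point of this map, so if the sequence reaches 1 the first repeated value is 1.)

596 = (7,3,2)_9 → 7² + 3² + 2² = 62
62 = (6,8)_9 → 6² + 8² = 100
100 = (1,2,1)_9 → 1² + 2² + 1² = 6
6 = (6)_9 → 6² = 36
36 = (4,0)_9 → 4² + 0² = 16
16 = (1,7)_9 → 1² + 7² = 50
50 = (5,5)_9 → 5² + 5² = 50  — 50 already appeared earlier.

50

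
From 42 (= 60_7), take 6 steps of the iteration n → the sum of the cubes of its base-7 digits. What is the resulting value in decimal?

258

42 = (6,0)_7 → 6³ + 0³ = 216 + 0 = 216
216 = (4,2,6)_7 → 4³ + 2³ + 6³ = 64 + 8 + 216 = 288
288 = (5,6,1)_7 → 5³ + 6³ + 1³ = 125 + 216 + 1 = 342
342 = (6,6,6)_7 → 6³ + 6³ + 6³ = 216 + 216 + 216 = 648
648 = (1,6,1,4)_7 → 1³ + 6³ + 1³ + 4³ = 1 + 216 + 1 + 64 = 282
282 = (5,5,2)_7 → 5³ + 5³ + 2³ = 125 + 125 + 8 = 258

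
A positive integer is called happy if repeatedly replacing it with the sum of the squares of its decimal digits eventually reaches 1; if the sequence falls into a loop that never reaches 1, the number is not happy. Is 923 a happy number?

923 → 94
94 → 97
97 → 130
130 → 10
10 → 1  — reached 1.

happy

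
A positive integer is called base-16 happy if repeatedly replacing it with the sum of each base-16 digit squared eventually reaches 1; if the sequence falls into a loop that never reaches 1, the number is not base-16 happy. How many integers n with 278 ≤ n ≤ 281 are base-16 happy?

3

278: 278 → 38 → 40 → 68 → 32 → 4 → 16 → 1  — base-16 happy
279: 279 → 51 → 18 → 5 → 25 → 82 → 29 → 170 → 200 → 208 → 169 → 181 → 146 → 85 → 50 → 13 → 169  — not base-16 happy
280: 280 → 66 → 20 → 17 → 2 → 4 → 16 → 1  — base-16 happy
281: 281 → 83 → 34 → 8 → 64 → 16 → 1  — base-16 happy
base-16 happy: 278, 280, 281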